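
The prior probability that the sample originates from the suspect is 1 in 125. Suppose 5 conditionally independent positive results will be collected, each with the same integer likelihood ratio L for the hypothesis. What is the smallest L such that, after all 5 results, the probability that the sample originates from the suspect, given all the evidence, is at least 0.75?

Prior odds = 0.008/0.992 = 1/124.
Target odds = 0.75/0.25 = 3.
Need L⁵ ≥ 3 ÷ (1/124) = 372.
3⁵ = 243 < 372 ≤ 1024 = 4⁵, so L = 4.

4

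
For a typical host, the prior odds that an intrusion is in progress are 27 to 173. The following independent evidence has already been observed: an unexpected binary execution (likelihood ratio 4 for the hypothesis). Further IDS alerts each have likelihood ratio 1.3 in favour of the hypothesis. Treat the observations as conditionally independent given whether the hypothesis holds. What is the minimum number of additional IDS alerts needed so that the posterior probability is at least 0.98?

Prior odds = 27/173.
Bayes factor of the evidence already in hand = 4.
Odds after that evidence = (27/173) × 4 = 108/173.
Target odds = 0.98/0.02 = 49.
Need 1.3ⁿ ≥ 49 ÷ (108/173) = 8477/108.
1.3¹⁶ ≈66.5417 falls short of 8477/108 but 1.3¹⁷ ≈86.5042 reaches it, so n = 17.

17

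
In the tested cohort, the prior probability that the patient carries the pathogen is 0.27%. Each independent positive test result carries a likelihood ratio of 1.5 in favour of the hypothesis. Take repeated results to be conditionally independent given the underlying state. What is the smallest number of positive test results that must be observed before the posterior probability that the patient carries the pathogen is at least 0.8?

18

Prior odds: 0.0027 ÷ 0.9973 = 27/9973.
Likelihood ratio per positive test result = 1.5.
Target posterior odds = 0.8/0.2 = 4.
Require 1.5ⁿ ≥ 4 ÷ (27/9973) = 39892/27.
1.5¹⁷ = 129140163/131072 falls short of 39892/27 but 1.5¹⁸ = 387420489/262144 reaches it, so n = 18.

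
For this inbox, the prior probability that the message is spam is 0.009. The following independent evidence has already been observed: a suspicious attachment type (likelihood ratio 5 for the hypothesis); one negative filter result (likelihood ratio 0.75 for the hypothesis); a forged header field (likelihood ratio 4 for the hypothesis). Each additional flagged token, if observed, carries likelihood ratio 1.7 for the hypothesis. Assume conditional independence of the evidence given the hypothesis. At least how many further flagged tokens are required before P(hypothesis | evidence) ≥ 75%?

6

Prior odds = 0.009/0.991 = 9/991.
Combined Bayes factor of the evidence already in hand = 5 × 0.75 × 4 = 15.
Odds after that evidence = (9/991) × 15 = 135/991.
Target odds = 0.75/0.25 = 3.
Need 1.7ⁿ ≥ 3 ÷ (135/991) = 991/45.
1.7⁵ = 1419857/100000 falls short of 991/45 but 1.7⁶ = 24137569/1000000 reaches it, so n = 6.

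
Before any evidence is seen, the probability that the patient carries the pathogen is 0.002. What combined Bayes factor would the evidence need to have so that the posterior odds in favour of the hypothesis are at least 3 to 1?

1497

Prior odds = 0.002/0.998 = 1/499.
Target odds = 3.
Required Bayes factor = 3 ÷ (1/499) = 1497.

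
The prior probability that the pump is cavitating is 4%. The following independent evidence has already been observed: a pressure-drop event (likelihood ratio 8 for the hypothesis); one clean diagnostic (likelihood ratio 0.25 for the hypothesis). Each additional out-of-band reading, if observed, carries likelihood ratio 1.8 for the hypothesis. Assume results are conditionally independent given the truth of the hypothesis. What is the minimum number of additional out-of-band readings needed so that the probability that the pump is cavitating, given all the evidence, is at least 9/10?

8

Prior odds = 0.04/0.96 = 1/24.
Combined Bayes factor of the evidence already in hand = 8 × 0.25 = 2.
Odds after that evidence = (1/24) × 2 = 1/12.
Target odds = 0.9/0.1 = 9.
Need 1.8ⁿ ≥ 9 ÷ (1/12) = 108.
1.8⁷ = 4782969/78125 falls short of 108 but 1.8⁸ = 43046721/390625 reaches it, so n = 8.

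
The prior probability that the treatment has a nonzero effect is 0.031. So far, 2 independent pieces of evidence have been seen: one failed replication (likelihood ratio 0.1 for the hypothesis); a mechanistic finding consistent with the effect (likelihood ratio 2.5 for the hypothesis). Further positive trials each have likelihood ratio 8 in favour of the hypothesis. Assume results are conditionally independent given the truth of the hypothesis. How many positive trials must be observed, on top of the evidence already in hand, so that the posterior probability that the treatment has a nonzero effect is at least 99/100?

Prior odds = 0.031/0.969 = 31/969.
Combined Bayes factor of the evidence already in hand = 0.1 × 2.5 = 0.25.
Odds after that evidence = (31/969) × 0.25 = 31/3876.
Target odds = 0.99/0.01 = 99.
Need 8ⁿ ≥ 99 ÷ (31/3876) = 383724/31.
8⁴ = 4096 falls short of 383724/31 but 8⁵ = 32768 reaches it, so n = 5.

5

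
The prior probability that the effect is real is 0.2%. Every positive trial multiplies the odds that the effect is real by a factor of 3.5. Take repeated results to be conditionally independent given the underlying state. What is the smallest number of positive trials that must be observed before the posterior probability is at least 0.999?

Prior odds = 0.002/0.998 = 1/499.
Likelihood ratio per positive trial = 3.5.
Target posterior odds = 0.999/0.001 = 999.
Require 3.5ⁿ ≥ 999 ÷ (1/499) = 498501.
3.5¹⁰ = 282475249/1024 falls short of 498501 but 3.5¹¹ ≈965492 reaches it, so n = 11.

11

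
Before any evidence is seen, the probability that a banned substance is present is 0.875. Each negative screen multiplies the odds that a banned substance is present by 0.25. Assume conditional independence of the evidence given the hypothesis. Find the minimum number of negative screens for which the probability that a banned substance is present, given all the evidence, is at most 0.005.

Prior odds = 0.875/0.125 = 7.
Likelihood ratio per negative screen = 0.25.
Target odds: 0.005 ÷ 0.995 = 1/199.
Need 7 × 0.25ⁿ ≤ 1/199, i.e. 0.25ⁿ ≤ 1/1393.
0.25⁵ = 1/1024 is still above 1/1393 but 0.25⁶ = 1/4096 is at or below it, so n = 6.

6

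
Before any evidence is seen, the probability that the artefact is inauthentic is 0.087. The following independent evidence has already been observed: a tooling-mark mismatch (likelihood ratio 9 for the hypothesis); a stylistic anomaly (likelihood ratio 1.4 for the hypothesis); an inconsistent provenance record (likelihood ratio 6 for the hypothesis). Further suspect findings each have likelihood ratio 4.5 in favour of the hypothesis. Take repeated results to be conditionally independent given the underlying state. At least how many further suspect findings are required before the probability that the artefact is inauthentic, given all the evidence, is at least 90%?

1

Prior odds = 0.087/0.913 = 87/913.
Combined Bayes factor of the evidence already in hand = 9 × 1.4 × 6 = 75.6.
Odds after that evidence = (87/913) × 75.6 = 32886/4565.
Target odds = 0.9/0.1 = 9.
Need 4.5ⁿ ≥ 9 ÷ (32886/4565) = 4565/3654.
4.5¹ = 4.5, which meets the required 4565/3654; so n = 1.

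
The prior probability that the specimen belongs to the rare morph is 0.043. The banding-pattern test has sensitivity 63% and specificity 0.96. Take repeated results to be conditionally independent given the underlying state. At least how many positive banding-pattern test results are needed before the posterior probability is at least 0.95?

3

Prior odds = 0.043/0.957 = 43/957.
False-positive rate = 1 − 0.96 = 0.04; likelihood ratio of a positive = 0.63/0.04 = 15.75.
Target posterior odds = 0.95/0.05 = 19.
Need (43/957) × 15.75ⁿ ≥ 19, i.e. 15.75ⁿ ≥ 18183/43.
15.75² = 248.0625 falls short of 18183/43 but 15.75³ = 3906.984375 reaches it, so n = 3.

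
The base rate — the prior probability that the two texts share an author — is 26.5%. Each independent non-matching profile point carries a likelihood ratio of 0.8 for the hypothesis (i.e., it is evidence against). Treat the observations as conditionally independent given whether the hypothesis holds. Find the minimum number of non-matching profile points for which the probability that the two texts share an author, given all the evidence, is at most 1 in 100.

Prior odds = 0.265/0.735 = 53/147.
Likelihood ratio per non-matching profile point = 0.8.
Target odds: 0.01 ÷ 0.99 = 1/99.
Require 0.8ⁿ ≤ 1/99 ÷ (53/147) = 49/1749.
0.8¹⁶ ≈0.0281475 is still above 49/1749 but 0.8¹⁷ ≈0.022518 is at or below it, so n = 17.

17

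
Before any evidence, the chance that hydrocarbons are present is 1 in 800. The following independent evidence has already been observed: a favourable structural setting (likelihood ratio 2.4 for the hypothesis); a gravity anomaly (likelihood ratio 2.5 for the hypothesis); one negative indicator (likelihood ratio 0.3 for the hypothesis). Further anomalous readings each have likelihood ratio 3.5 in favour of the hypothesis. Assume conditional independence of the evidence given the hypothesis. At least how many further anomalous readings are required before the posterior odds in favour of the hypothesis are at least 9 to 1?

Prior odds = 0.00125/0.99875 = 1/799.
Combined Bayes factor of the evidence already in hand = 2.4 × 2.5 × 0.3 = 1.8.
Odds after that evidence = (1/799) × 1.8 = 9/3995.
Target odds = 9.
Need 3.5ⁿ ≥ 9 ÷ (9/3995) = 3995.
3.5⁶ = 1838.265625 falls short of 3995 but 3.5⁷ = 823543/128 reaches it, so n = 7.

7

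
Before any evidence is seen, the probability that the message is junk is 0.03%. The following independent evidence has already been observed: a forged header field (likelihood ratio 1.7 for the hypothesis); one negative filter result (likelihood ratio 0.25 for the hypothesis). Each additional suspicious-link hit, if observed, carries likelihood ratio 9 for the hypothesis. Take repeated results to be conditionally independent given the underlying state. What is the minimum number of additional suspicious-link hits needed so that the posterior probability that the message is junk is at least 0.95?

Prior odds = 0.0003/0.9997 = 3/9997.
Combined Bayes factor of the evidence already in hand = 1.7 × 0.25 = 0.425.
Odds after that evidence = (3/9997) × 0.425 = 51/399880.
Target odds = 0.95/0.05 = 19.
Need 9ⁿ ≥ 19 ÷ (51/399880) = 7597720/51.
9⁵ = 59049 falls short of 7597720/51 but 9⁶ = 531441 reaches it, so n = 6.

6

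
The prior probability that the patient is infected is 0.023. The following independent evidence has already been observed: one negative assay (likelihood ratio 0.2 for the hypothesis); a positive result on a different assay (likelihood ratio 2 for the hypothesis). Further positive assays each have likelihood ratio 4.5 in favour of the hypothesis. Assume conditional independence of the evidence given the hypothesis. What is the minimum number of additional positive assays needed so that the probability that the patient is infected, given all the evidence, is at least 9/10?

5

Prior odds = 0.023/0.977 = 23/977.
Combined Bayes factor of the evidence already in hand = 0.2 × 2 = 0.4.
Odds after that evidence = (23/977) × 0.4 = 46/4885.
Target odds = 0.9/0.1 = 9.
Need 4.5ⁿ ≥ 9 ÷ (46/4885) = 43965/46.
4.5⁴ = 410.0625 falls short of 43965/46 but 4.5⁵ = 1845.28125 reaches it, so n = 5.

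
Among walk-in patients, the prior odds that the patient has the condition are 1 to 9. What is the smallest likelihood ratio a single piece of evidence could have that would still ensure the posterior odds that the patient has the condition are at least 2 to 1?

Prior odds = 1/9.
Target odds = 2.
Required Bayes factor = 2 ÷ (1/9) = 18.

18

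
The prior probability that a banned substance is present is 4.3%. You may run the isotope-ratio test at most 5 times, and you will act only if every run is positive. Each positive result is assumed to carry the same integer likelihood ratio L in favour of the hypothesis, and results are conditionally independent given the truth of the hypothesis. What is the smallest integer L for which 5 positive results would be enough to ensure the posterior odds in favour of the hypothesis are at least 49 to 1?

Prior odds = 0.043/0.957 = 43/957.
Target odds = 49.
Need L⁵ ≥ 49 ÷ (43/957) = 46893/43.
4⁵ = 1024 < 46893/43 ≤ 3125 = 5⁵, so L = 5.

5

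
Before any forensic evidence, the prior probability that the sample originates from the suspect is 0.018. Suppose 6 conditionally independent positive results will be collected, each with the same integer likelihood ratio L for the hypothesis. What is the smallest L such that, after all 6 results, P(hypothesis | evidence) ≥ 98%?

4

Prior odds = 0.018/0.982 = 9/491.
Target odds = 0.98/0.02 = 49.
Need L⁶ ≥ 49 ÷ (9/491) = 24059/9.
3⁶ = 729 < 24059/9 ≤ 4096 = 4⁶, so L = 4.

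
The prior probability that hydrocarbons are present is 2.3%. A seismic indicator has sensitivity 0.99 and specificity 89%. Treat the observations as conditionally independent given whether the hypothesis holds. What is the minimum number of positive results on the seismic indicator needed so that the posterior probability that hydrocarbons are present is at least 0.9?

Prior odds = 0.023/0.977 = 23/977.
False-positive rate = 1 − 0.89 = 0.11; likelihood ratio of a positive = 0.99/0.11 = 9.
Target odds: 0.9 ÷ 0.1 = 9.
Need (23/977) × 9ⁿ ≥ 9, i.e. 9ⁿ ≥ 8793/23.
9² = 81 falls short of 8793/23 but 9³ = 729 reaches it, so n = 3.

3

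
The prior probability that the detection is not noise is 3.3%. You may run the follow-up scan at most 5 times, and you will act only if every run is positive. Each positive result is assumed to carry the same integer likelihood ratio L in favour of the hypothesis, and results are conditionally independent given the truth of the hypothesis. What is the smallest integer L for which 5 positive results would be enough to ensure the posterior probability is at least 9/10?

4

Prior odds = 0.033/0.967 = 33/967.
Target odds = 0.9/0.1 = 9.
Need L⁵ ≥ 9 ÷ (33/967) = 2901/11.
3⁵ = 243 < 2901/11 ≤ 1024 = 4⁵, so L = 4.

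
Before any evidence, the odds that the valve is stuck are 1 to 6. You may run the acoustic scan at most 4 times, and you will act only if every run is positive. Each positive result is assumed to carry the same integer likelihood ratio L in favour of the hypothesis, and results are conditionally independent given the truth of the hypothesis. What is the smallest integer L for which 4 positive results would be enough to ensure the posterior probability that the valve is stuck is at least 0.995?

6

Prior odds = 1/6.
Target odds = 0.995/0.005 = 199.
Need L⁴ ≥ 199 ÷ (1/6) = 1194.
5⁴ = 625 < 1194 ≤ 1296 = 6⁴, so L = 6.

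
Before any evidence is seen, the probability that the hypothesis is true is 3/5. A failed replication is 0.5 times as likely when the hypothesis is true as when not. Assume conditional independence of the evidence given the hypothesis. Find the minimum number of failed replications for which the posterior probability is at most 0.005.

9

Prior odds: 0.6 ÷ 0.4 = 1.5.
Likelihood ratio per failed replication = 0.5.
Target posterior odds = 0.005/0.995 = 1/199.
Require 0.5ⁿ ≤ 1/199 ÷ 1.5 = 2/597.
0.5⁸ = 0.00390625 is still above 2/597 but 0.5⁹ = 0.001953125 is at or below it, so n = 9.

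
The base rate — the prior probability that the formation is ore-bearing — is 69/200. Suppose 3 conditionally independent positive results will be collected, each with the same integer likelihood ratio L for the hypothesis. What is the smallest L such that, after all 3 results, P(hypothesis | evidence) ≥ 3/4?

Prior odds = 0.345/0.655 = 69/131.
Target odds = 0.75/0.25 = 3.
Need L³ ≥ 3 ÷ (69/131) = 131/23.
1³ = 1 < 131/23 ≤ 8 = 2³, so L = 2.

2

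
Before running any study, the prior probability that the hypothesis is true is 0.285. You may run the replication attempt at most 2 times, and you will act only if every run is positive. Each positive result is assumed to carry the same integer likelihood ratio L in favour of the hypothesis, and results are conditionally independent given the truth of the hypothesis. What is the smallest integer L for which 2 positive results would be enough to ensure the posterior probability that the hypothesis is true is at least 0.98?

12

Prior odds = 0.285/0.715 = 57/143.
Target odds = 0.98/0.02 = 49.
Need L² ≥ 49 ÷ (57/143) = 7007/57.
11² = 121 < 7007/57 ≤ 144 = 12², so L = 12.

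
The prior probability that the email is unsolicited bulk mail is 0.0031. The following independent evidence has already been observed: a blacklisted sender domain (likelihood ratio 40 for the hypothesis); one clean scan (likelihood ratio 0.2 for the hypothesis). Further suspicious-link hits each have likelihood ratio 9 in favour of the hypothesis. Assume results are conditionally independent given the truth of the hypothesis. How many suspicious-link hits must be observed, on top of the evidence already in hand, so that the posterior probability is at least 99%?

4

Prior odds = 0.0031/0.9969 = 31/9969.
Combined Bayes factor of the evidence already in hand = 40 × 0.2 = 8.
Odds after that evidence = (31/9969) × 8 = 248/9969.
Target odds = 0.99/0.01 = 99.
Need 9ⁿ ≥ 99 ÷ (248/9969) = 986931/248.
9³ = 729 falls short of 986931/248 but 9⁴ = 6561 reaches it, so n = 4.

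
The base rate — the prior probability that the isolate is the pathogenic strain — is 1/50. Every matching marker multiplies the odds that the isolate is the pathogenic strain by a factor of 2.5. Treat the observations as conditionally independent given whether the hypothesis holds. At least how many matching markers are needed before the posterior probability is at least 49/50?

9

Prior odds: 0.02 ÷ 0.98 = 1/49.
Likelihood ratio per matching marker = 2.5.
Target odds: 0.98 ÷ 0.02 = 49.
Need (1/49) × 2.5ⁿ ≥ 49, i.e. 2.5ⁿ ≥ 2401.
2.5⁸ = 390625/256 falls short of 2401 but 2.5⁹ = 1953125/512 reaches it, so n = 9.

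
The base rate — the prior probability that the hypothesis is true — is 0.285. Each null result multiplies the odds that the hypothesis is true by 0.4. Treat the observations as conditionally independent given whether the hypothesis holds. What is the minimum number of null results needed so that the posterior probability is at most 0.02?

Prior odds: 0.285 ÷ 0.715 = 57/143.
Likelihood ratio per null result = 0.4.
Target odds: 0.02 ÷ 0.98 = 1/49.
Require 0.4ⁿ ≤ 1/49 ÷ (57/143) = 143/2793.
0.4³ = 0.064 is still above 143/2793 but 0.4⁴ = 0.0256 is at or below it, so n = 4.

4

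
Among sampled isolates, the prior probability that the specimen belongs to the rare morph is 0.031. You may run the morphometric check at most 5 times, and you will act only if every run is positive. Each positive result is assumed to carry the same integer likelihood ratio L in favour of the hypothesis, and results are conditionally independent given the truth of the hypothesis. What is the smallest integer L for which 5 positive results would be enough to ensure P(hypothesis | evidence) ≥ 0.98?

5

Prior odds = 0.031/0.969 = 31/969.
Target odds = 0.98/0.02 = 49.
Need L⁵ ≥ 49 ÷ (31/969) = 47481/31.
4⁵ = 1024 < 47481/31 ≤ 3125 = 5⁵, so L = 5.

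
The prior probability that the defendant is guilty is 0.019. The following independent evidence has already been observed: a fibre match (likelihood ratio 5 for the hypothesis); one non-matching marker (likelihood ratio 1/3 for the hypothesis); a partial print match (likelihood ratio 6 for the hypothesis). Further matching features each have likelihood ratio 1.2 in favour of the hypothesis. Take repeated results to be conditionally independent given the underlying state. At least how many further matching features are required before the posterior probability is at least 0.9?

Prior odds = 0.019/0.981 = 19/981.
Combined Bayes factor of the evidence already in hand = 5 × (1/3) × 6 = 10.
Odds after that evidence = (19/981) × 10 = 190/981.
Target odds = 0.9/0.1 = 9.
Need 1.2ⁿ ≥ 9 ÷ (190/981) = 8829/190.
1.2²¹ ≈46.0051 falls short of 8829/190 but 1.2²² ≈55.2061 reaches it, so n = 22.

22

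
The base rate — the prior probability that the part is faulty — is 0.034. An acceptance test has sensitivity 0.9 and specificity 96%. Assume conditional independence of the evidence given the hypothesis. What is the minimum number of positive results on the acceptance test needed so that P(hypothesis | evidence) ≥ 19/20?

3

Prior odds: 0.034 ÷ 0.966 = 17/483.
False-positive rate = 1 − 0.96 = 0.04; likelihood ratio of a positive = 0.9/0.04 = 22.5.
Target posterior odds = 0.95/0.05 = 19.
Need (17/483) × 22.5ⁿ ≥ 19, i.e. 22.5ⁿ ≥ 9177/17.
22.5² = 506.25 falls short of 9177/17 but 22.5³ = 11390.625 reaches it, so n = 3.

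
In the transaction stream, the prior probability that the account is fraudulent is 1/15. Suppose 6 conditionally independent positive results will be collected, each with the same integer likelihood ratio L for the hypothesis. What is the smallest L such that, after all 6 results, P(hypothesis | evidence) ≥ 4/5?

Prior odds = (1/15)/(14/15) = 1/14.
Target odds = 0.8/0.2 = 4.
Need L⁶ ≥ 4 ÷ (1/14) = 56.
1⁶ = 1 < 56 ≤ 64 = 2⁶, so L = 2.

2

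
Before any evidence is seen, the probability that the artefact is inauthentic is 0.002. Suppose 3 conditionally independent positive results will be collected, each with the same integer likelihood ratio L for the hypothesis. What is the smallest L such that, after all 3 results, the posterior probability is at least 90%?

17

Prior odds = 0.002/0.998 = 1/499.
Target odds = 0.9/0.1 = 9.
Need L³ ≥ 9 ÷ (1/499) = 4491.
16³ = 4096 < 4491 ≤ 4913 = 17³, so L = 17.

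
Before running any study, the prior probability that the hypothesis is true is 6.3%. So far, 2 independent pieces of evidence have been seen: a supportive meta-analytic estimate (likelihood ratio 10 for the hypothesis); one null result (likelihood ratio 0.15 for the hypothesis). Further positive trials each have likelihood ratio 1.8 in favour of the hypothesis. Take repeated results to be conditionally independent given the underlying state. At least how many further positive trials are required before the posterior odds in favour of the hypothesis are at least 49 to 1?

11

Prior odds = 0.063/0.937 = 63/937.
Combined Bayes factor of the evidence already in hand = 10 × 0.15 = 1.5.
Odds after that evidence = (63/937) × 1.5 = 189/1874.
Target odds = 49.
Need 1.8ⁿ ≥ 49 ÷ (189/1874) = 13118/27.
1.8¹⁰ ≈357.047 falls short of 13118/27 but 1.8¹¹ ≈642.684 reaches it, so n = 11.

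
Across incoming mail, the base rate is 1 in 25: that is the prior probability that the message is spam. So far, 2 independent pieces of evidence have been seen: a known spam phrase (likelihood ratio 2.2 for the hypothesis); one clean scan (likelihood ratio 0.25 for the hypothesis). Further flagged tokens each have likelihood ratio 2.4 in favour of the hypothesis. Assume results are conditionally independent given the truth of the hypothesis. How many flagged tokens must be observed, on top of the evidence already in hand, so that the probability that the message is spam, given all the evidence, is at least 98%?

9

Prior odds = 0.04/0.96 = 1/24.
Combined Bayes factor of the evidence already in hand = 2.2 × 0.25 = 0.55.
Odds after that evidence = (1/24) × 0.55 = 11/480.
Target odds = 0.98/0.02 = 49.
Need 2.4ⁿ ≥ 49 ÷ (11/480) = 23520/11.
2.4⁸ = 429981696/390625 falls short of 23520/11 but 2.4⁹ ≈2641.81 reaches it, so n = 9.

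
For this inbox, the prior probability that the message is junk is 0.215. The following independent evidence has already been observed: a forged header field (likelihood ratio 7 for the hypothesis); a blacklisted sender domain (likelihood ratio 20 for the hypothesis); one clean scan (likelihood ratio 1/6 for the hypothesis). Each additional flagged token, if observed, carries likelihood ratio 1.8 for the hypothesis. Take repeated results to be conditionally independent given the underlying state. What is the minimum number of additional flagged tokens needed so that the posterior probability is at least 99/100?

5

Prior odds = 0.215/0.785 = 43/157.
Combined Bayes factor of the evidence already in hand = 7 × 20 × (1/6) = 70/3.
Odds after that evidence = (43/157) × 70/3 = 3010/471.
Target odds = 0.99/0.01 = 99.
Need 1.8ⁿ ≥ 99 ÷ (3010/471) = 46629/3010.
1.8⁴ = 10.4976 falls short of 46629/3010 but 1.8⁵ = 18.89568 reaches it, so n = 5.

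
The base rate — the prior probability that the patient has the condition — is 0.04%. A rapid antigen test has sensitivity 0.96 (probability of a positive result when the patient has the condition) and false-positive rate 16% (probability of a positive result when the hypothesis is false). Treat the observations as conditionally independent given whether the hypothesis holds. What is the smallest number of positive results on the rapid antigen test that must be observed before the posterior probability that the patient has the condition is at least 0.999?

9

Prior odds: 0.0004 ÷ 0.9996 = 1/2499.
Likelihood ratio of a positive result = 0.96/0.16 = 6.
Target odds: 0.999 ÷ 0.001 = 999.
Require 6ⁿ ≥ 999 ÷ (1/2499) = 2496501.
6⁸ = 1679616 falls short of 2496501 but 6⁹ = 10077696 reaches it, so n = 9.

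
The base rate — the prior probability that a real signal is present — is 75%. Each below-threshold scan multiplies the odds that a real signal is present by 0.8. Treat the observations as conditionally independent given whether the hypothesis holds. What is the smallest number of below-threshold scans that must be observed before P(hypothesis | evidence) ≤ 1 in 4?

Prior odds = 0.75/0.25 = 3.
Likelihood ratio per below-threshold scan = 0.8.
Target posterior odds = 0.25/0.75 = 1/3.
Need 3 × 0.8ⁿ ≤ 1/3, i.e. 0.8ⁿ ≤ 1/9.
0.8⁹ = 262144/1953125 is still above 1/9 but 0.8¹⁰ = 1048576/9765625 is at or below it, so n = 10.

10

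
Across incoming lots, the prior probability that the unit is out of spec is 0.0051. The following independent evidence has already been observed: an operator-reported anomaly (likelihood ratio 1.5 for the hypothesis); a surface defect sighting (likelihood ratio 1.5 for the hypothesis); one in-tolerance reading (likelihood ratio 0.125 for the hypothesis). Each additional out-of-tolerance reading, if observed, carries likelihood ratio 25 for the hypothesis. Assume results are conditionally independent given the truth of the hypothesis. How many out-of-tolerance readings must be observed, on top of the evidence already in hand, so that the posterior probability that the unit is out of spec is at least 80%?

Prior odds = 0.0051/0.9949 = 51/9949.
Combined Bayes factor of the evidence already in hand = 1.5 × 1.5 × 0.125 = 0.28125.
Odds after that evidence = (51/9949) × 0.28125 = 459/318368.
Target odds = 0.8/0.2 = 4.
Need 25ⁿ ≥ 4 ÷ (459/318368) = 1273472/459.
25² = 625 falls short of 1273472/459 but 25³ = 15625 reaches it, so n = 3.

3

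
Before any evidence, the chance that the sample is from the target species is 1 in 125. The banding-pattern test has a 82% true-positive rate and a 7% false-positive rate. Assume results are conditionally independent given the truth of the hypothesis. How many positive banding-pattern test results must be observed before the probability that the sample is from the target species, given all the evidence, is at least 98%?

Prior odds: 0.008 ÷ 0.992 = 1/124.
Likelihood ratio of a positive result = 0.82/0.07 = 82/7.
Target posterior odds = 0.98/0.02 = 49.
Need (1/124) × (82/7)ⁿ ≥ 49, i.e. (82/7)ⁿ ≥ 6076.
(82/7)³ = 551368/343 falls short of 6076 but (82/7)⁴ = 45212176/2401 reaches it, so n = 4.

4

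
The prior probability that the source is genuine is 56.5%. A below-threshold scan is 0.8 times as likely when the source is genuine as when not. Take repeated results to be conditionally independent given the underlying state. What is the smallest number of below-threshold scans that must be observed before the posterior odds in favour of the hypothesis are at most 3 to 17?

9

Prior odds = 0.565/0.435 = 113/87.
Likelihood ratio per below-threshold scan = 0.8.
Target odds = 3/17.
Require 0.8ⁿ ≤ 3/17 ÷ (113/87) = 261/1921.
0.8⁸ = 65536/390625 is still above 261/1921 but 0.8⁹ = 262144/1953125 is at or below it, so n = 9.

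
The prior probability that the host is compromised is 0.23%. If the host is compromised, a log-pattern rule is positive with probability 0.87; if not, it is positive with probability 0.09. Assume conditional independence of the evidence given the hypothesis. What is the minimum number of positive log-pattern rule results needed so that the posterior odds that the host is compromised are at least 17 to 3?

4

Prior odds: 0.0023 ÷ 0.9977 = 23/9977.
Likelihood ratio of a positive = 0.87/0.09 = 29/3.
Target odds = 17/3.
Require (29/3)ⁿ ≥ 17/3 ÷ (23/9977) = 169609/69.
(29/3)³ = 24389/27 falls short of 169609/69 but (29/3)⁴ = 707281/81 reaches it, so n = 4.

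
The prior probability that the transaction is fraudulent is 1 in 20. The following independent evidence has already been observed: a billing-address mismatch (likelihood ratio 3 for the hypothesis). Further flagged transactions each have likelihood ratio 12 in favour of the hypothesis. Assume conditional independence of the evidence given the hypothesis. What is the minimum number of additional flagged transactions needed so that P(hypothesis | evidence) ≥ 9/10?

2

Prior odds = 0.05/0.95 = 1/19.
Bayes factor of the evidence already in hand = 3.
Odds after that evidence = (1/19) × 3 = 3/19.
Target odds = 0.9/0.1 = 9.
Need 12ⁿ ≥ 9 ÷ (3/19) = 57.
12¹ = 12 falls short of 57 but 12² = 144 reaches it, so n = 2.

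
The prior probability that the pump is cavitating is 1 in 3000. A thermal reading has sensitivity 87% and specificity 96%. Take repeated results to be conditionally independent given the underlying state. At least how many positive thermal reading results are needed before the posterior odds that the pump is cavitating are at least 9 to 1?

4

Prior odds: (1/3000) ÷ (2999/3000) = 1/2999.
False-positive rate = 1 − 0.96 = 0.04; likelihood ratio of a positive = 0.87/0.04 = 21.75.
Target odds = 9.
Require 21.75ⁿ ≥ 9 ÷ (1/2999) = 26991.
21.75³ = 658503/64 falls short of 26991 but 21.75⁴ = 57289761/256 reaches it, so n = 4.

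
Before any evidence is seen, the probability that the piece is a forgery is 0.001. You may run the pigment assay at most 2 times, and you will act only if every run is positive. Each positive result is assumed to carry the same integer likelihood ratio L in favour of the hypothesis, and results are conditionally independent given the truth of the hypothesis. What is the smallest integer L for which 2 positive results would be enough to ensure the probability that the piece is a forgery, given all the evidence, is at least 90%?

95

Prior odds = 0.001/0.999 = 1/999.
Target odds = 0.9/0.1 = 9.
Need L² ≥ 9 ÷ (1/999) = 8991.
94² = 8836 < 8991 ≤ 9025 = 95², so L = 95.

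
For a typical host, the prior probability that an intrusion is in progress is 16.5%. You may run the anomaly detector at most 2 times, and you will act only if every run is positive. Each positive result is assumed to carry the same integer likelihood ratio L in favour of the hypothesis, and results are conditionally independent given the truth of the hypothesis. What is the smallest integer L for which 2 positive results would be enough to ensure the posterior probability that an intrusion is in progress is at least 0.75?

Prior odds = 0.165/0.835 = 33/167.
Target odds = 0.75/0.25 = 3.
Need L² ≥ 3 ÷ (33/167) = 167/11.
3² = 9 < 167/11 ≤ 16 = 4², so L = 4.

4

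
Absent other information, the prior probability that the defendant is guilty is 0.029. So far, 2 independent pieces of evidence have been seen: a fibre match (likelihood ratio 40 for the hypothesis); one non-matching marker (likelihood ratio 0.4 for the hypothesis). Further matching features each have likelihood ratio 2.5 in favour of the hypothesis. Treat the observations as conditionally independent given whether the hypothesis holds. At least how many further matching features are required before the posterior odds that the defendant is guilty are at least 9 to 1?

Prior odds = 0.029/0.971 = 29/971.
Combined Bayes factor of the evidence already in hand = 40 × 0.4 = 16.
Odds after that evidence = (29/971) × 16 = 464/971.
Target odds = 9.
Need 2.5ⁿ ≥ 9 ÷ (464/971) = 8739/464.
2.5³ = 15.625 falls short of 8739/464 but 2.5⁴ = 39.0625 reaches it, so n = 4.

4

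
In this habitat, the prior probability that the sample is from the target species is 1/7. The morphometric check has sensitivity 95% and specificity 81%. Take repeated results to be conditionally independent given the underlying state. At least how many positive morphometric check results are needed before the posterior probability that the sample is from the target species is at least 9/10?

3

Prior odds: (1/7) ÷ (6/7) = 1/6.
False-positive rate = 1 − 0.81 = 0.19; likelihood ratio of a positive = 0.95/0.19 = 5.
Target odds: 0.9 ÷ 0.1 = 9.
Require 5ⁿ ≥ 9 ÷ (1/6) = 54.
5² = 25 falls short of 54 but 5³ = 125 reaches it, so n = 3.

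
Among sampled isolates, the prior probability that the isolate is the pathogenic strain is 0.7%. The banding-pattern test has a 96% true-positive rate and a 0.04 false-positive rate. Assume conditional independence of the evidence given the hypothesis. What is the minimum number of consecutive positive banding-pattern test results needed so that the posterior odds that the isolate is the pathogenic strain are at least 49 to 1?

3

Prior odds: 0.007 ÷ 0.993 = 7/993.
Likelihood ratio of a positive result = 0.96/0.04 = 24.
Target odds = 49.
Require 24ⁿ ≥ 49 ÷ (7/993) = 6951.
24² = 576 falls short of 6951 but 24³ = 13824 reaches it, so n = 3.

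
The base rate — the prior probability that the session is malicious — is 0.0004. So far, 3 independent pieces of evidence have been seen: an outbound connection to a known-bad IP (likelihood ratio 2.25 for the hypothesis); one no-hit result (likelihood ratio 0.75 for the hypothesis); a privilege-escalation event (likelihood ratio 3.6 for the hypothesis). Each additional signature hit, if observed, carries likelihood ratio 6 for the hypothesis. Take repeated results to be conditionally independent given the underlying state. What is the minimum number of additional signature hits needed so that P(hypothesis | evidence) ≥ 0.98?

Prior odds = 0.0004/0.9996 = 1/2499.
Combined Bayes factor of the evidence already in hand = 2.25 × 0.75 × 3.6 = 6.075.
Odds after that evidence = (1/2499) × 6.075 = 81/33320.
Target odds = 0.98/0.02 = 49.
Need 6ⁿ ≥ 49 ÷ (81/33320) = 1632680/81.
6⁵ = 7776 falls short of 1632680/81 but 6⁶ = 46656 reaches it, so n = 6.

6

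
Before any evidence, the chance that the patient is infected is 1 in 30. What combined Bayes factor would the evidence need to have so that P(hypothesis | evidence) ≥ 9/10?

Prior odds = (1/30)/(29/30) = 1/29.
Target odds = 0.9/0.1 = 9.
Required Bayes factor = 9 ÷ (1/29) = 261.

261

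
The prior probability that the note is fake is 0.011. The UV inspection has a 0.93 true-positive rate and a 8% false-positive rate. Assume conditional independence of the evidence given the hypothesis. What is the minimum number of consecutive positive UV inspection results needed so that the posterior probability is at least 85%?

Prior odds = 0.011/0.989 = 11/989.
Likelihood ratio of a positive result = 0.93/0.08 = 11.625.
Target odds: 0.85 ÷ 0.15 = 17/3.
Require 11.625ⁿ ≥ 17/3 ÷ (11/989) = 16813/33.
11.625² = 135.140625 falls short of 16813/33 but 11.625³ = 804357/512 reaches it, so n = 3.

3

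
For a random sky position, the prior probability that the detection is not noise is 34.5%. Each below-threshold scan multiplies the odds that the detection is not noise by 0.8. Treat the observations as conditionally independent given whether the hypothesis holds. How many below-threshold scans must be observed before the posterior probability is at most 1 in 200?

Prior odds = 0.345/0.655 = 69/131.
Likelihood ratio per below-threshold scan = 0.8.
Target posterior odds = 0.005/0.995 = 1/199.
Require 0.8ⁿ ≤ 1/199 ÷ (69/131) = 131/13731.
0.8²⁰ ≈0.0115292 is still above 131/13731 but 0.8²¹ ≈0.00922337 is at or below it, so n = 21.

21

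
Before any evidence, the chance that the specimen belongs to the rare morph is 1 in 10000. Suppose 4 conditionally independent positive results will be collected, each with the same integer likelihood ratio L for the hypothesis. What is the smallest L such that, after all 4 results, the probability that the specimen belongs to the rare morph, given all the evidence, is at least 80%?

15

Prior odds = 0.0001/0.9999 = 1/9999.
Target odds = 0.8/0.2 = 4.
Need L⁴ ≥ 4 ÷ (1/9999) = 39996.
14⁴ = 38416 < 39996 ≤ 50625 = 15⁴, so L = 15.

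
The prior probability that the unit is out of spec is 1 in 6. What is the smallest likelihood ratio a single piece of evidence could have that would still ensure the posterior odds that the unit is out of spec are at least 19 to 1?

Prior odds = (1/6)/(5/6) = 0.2.
Target odds = 19.
Required Bayes factor = 19 ÷ 0.2 = 95.

95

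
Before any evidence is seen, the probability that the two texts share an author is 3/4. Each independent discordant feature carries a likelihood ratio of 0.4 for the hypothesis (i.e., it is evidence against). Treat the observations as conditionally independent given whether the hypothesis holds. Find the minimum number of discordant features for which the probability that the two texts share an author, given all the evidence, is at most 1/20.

5

Prior odds = 0.75/0.25 = 3.
Likelihood ratio per discordant feature = 0.4.
Target posterior odds = 0.05/0.95 = 1/19.
Need 3 × 0.4ⁿ ≤ 1/19, i.e. 0.4ⁿ ≤ 1/57.
0.4⁴ = 0.0256 is still above 1/57 but 0.4⁵ = 0.01024 is at or below it, so n = 5.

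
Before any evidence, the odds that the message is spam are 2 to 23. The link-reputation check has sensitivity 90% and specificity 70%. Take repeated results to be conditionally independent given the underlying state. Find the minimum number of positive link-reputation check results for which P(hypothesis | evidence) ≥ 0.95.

5

Prior odds = 2/23.
False-positive rate = 1 − 0.7 = 0.3; likelihood ratio of a positive = 0.9/0.3 = 3.
Target posterior odds = 0.95/0.05 = 19.
Need (2/23) × 3ⁿ ≥ 19, i.e. 3ⁿ ≥ 218.5.
3⁴ = 81 falls short of 218.5 but 3⁵ = 243 reaches it, so n = 5.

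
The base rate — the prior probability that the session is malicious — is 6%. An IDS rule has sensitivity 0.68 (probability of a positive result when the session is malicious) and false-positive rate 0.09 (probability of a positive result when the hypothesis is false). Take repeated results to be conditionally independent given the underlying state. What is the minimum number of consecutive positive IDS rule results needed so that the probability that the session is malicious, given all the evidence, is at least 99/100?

Prior odds = 0.06/0.94 = 3/47.
Likelihood ratio of a positive result = 0.68/0.09 = 68/9.
Target odds: 0.99 ÷ 0.01 = 99.
Require (68/9)ⁿ ≥ 99 ÷ (3/47) = 1551.
(68/9)³ = 314432/729 falls short of 1551 but (68/9)⁴ = 21381376/6561 reaches it, so n = 4.

4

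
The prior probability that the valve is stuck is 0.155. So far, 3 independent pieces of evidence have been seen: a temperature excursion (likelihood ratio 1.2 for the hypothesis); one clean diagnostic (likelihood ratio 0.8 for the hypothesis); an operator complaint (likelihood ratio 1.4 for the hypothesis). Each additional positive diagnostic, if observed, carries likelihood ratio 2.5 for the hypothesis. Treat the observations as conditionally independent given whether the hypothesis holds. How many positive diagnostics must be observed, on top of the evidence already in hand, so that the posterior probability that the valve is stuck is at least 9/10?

Prior odds = 0.155/0.845 = 31/169.
Combined Bayes factor of the evidence already in hand = 1.2 × 0.8 × 1.4 = 1.344.
Odds after that evidence = (31/169) × 1.344 = 5208/21125.
Target odds = 0.9/0.1 = 9.
Need 2.5ⁿ ≥ 9 ÷ (5208/21125) = 63375/1736.
2.5³ = 15.625 falls short of 63375/1736 but 2.5⁴ = 39.0625 reaches it, so n = 4.

4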